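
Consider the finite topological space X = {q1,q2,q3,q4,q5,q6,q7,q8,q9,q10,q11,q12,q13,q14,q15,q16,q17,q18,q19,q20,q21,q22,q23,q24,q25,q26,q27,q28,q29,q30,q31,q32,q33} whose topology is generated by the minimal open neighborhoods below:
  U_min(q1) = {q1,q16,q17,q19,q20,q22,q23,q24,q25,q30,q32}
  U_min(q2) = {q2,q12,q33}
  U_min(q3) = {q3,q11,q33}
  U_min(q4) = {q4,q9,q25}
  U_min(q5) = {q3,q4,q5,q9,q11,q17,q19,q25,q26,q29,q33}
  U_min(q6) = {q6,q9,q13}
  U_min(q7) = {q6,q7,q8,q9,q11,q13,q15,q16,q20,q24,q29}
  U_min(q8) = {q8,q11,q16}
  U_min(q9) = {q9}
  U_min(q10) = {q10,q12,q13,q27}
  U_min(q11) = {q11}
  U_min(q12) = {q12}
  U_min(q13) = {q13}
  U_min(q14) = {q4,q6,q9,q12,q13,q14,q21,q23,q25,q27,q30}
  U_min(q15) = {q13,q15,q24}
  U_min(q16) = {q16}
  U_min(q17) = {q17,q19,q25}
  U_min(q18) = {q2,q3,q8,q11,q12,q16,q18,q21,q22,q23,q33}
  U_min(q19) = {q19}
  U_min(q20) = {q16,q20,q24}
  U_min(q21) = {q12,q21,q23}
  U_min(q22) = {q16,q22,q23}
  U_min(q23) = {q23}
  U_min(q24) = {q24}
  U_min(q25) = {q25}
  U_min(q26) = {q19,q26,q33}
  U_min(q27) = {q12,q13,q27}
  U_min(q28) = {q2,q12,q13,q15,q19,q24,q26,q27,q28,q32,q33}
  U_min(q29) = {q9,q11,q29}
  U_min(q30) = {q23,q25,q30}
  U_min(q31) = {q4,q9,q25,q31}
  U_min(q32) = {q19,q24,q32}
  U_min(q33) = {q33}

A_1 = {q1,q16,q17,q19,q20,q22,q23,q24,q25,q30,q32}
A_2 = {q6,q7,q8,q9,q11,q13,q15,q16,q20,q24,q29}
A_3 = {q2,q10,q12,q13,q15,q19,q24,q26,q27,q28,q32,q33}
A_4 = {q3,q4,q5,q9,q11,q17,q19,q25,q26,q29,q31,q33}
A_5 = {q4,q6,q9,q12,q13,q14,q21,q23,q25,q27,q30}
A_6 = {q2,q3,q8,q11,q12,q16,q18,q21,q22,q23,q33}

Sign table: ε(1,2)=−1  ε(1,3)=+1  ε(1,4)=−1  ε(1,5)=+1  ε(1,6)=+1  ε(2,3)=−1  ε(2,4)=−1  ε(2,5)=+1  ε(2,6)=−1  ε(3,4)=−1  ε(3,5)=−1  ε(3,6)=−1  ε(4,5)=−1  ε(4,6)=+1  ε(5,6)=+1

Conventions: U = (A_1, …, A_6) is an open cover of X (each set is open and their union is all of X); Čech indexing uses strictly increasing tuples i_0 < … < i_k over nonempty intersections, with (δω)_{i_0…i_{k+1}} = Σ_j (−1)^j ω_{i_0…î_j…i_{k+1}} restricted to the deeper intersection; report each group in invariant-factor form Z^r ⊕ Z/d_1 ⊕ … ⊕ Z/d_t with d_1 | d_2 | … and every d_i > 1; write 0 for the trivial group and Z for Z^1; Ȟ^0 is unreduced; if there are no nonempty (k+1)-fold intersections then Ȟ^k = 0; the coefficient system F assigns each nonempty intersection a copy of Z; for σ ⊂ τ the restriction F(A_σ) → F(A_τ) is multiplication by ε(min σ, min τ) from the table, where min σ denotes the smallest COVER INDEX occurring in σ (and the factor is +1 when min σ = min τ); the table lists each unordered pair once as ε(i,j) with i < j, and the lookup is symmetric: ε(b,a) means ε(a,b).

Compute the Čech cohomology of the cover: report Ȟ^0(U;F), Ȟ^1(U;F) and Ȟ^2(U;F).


Ȟ^0 ≅ 0, Ȟ^1 ≅ Z/2 and Ȟ^2 ≅ Z

nonempty overlaps:
  A12={q16,q20,q24} A13={q19,q24,q32} A14={q17,q19,q25} A15={q23,q25,q30} A16={q16,q22,q23} A23={q13,q15,q24} A24={q9,q11,q29} A25={q6,q9,q13} A26={q8,q11,q16} A34={q19,q26,q33} A35={q12,q13,q27} A36={q2,q12,q33} A45={q4,q9,q25} A46={q3,q11,q33} A56={q12,q21,q23}
  A123={q24} A126={q16} A134={q19} A145={q25} A156={q23} A235={q13} A245={q9} A246={q11} A346={q33} A356={q12}
C dims 6,15,10; δ0: rk 6, SNF 1^5·2; δ1: rk 9, SNF 1^9
degree 0: 6−6−0 = 0 → Ȟ^0 ≅ 0
degree 1: 15−9−6 = 0 plus torsion [2] → Ȟ^1 ≅ Z/2
degree 2: 10−0−9 = 1 → Ȟ^2 ≅ Z


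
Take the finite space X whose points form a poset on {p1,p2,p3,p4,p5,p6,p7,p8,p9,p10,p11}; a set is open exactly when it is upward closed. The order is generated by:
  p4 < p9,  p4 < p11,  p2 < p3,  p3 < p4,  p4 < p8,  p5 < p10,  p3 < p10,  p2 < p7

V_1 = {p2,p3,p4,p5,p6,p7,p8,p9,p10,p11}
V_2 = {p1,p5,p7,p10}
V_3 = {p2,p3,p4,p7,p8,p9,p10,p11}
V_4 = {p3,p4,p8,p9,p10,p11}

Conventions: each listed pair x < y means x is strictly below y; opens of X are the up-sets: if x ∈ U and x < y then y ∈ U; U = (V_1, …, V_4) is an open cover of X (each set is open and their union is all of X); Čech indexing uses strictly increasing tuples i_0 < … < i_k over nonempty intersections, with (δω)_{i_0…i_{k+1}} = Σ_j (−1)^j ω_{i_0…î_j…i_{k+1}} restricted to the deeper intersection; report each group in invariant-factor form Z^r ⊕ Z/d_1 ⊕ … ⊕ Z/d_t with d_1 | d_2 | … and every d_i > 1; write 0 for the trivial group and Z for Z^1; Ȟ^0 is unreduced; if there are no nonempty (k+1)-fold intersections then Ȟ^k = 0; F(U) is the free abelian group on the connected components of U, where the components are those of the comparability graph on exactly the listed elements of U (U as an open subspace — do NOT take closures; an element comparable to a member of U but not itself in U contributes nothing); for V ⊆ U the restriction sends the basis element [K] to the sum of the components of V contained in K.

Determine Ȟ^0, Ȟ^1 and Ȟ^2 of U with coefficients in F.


Ȟ^0 = Z^3; Ȟ^1 = 0; Ȟ^2 = 0

nonempty overlaps:
  V12={p5,p7,p10} V13={p2,p3,p4,p7,p8,p9,p10,p11} V14={p3,p4,p8,p9,p10,p11} V23={p7,p10} V24={p10} V34={p3,p4,p8,p9,p10,p11}
  V123={p7,p10} V124={p10} V134={p3,p4,p8,p9,p10,p11} V234={p10}
  V1234={p10}
components per intersection:
  V1: {p2,p3,p4,p5,p7,p8,p9,p10,p11} {p6}
  V2: {p1} {p5,p10} {p7}
  V3: {p2,p3,p4,p7,p8,p9,p10,p11}
  V4: {p3,p4,p8,p9,p10,p11}
  V12: {p5,p10} {p7}
  V13: {p2,p3,p4,p7,p8,p9,p10,p11}
  V14: {p3,p4,p8,p9,p10,p11}
  V23: {p7} {p10}
  V24: {p10}
  V34: {p3,p4,p8,p9,p10,p11}
  V123: {p7} {p10}
  V124: {p10}
  V134: {p3,p4,p8,p9,p10,p11}
  V234: {p10}
  V1234: {p10}
C dims 7,8,5,1; δ0: rk 4, SNF 1^4; δ1: rk 4, SNF 1^4; δ2: rk 1, SNF 1^1
degree 0: 7−4−0 = 3 → Ȟ^0 ≅ Z^3
degree 1: 8−4−4 = 0 → Ȟ^1 ≅ 0
degree 2: 5−1−4 = 0 → Ȟ^2 ≅ 0


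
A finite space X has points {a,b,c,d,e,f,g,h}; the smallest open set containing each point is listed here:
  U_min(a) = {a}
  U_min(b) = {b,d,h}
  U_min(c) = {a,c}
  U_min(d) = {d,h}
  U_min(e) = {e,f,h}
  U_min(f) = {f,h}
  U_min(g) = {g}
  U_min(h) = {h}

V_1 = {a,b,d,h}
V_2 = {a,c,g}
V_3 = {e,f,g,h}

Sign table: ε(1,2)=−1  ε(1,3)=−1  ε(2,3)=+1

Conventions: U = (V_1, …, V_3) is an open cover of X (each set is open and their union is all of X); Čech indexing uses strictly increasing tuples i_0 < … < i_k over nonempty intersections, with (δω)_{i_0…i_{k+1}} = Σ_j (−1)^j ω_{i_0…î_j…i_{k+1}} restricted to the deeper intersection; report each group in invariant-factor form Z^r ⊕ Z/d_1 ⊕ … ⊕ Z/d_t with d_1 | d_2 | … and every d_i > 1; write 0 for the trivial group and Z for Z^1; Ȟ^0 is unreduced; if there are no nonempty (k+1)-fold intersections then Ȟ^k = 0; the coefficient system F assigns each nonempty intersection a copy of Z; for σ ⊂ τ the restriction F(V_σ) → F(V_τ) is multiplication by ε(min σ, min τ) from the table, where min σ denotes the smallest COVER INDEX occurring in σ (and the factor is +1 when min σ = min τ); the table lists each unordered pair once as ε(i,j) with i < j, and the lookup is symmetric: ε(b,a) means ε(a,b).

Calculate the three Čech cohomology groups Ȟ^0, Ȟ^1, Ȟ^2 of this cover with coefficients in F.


nerve simplices:
  V12={a} V13={h} V23={g}
C dims 3,3; δ0: rk 2, SNF 1^2
degree 0: 3−2−0 = 1 → Ȟ^0 ≅ Z
degree 1: 3−0−2 = 1 → Ȟ^1 ≅ Z
degree 2: 0−0−0 = 0 → Ȟ^2 ≅ 0

Ȟ^0 ≅ Z, Ȟ^1 ≅ Z, Ȟ^2 ≅ 0


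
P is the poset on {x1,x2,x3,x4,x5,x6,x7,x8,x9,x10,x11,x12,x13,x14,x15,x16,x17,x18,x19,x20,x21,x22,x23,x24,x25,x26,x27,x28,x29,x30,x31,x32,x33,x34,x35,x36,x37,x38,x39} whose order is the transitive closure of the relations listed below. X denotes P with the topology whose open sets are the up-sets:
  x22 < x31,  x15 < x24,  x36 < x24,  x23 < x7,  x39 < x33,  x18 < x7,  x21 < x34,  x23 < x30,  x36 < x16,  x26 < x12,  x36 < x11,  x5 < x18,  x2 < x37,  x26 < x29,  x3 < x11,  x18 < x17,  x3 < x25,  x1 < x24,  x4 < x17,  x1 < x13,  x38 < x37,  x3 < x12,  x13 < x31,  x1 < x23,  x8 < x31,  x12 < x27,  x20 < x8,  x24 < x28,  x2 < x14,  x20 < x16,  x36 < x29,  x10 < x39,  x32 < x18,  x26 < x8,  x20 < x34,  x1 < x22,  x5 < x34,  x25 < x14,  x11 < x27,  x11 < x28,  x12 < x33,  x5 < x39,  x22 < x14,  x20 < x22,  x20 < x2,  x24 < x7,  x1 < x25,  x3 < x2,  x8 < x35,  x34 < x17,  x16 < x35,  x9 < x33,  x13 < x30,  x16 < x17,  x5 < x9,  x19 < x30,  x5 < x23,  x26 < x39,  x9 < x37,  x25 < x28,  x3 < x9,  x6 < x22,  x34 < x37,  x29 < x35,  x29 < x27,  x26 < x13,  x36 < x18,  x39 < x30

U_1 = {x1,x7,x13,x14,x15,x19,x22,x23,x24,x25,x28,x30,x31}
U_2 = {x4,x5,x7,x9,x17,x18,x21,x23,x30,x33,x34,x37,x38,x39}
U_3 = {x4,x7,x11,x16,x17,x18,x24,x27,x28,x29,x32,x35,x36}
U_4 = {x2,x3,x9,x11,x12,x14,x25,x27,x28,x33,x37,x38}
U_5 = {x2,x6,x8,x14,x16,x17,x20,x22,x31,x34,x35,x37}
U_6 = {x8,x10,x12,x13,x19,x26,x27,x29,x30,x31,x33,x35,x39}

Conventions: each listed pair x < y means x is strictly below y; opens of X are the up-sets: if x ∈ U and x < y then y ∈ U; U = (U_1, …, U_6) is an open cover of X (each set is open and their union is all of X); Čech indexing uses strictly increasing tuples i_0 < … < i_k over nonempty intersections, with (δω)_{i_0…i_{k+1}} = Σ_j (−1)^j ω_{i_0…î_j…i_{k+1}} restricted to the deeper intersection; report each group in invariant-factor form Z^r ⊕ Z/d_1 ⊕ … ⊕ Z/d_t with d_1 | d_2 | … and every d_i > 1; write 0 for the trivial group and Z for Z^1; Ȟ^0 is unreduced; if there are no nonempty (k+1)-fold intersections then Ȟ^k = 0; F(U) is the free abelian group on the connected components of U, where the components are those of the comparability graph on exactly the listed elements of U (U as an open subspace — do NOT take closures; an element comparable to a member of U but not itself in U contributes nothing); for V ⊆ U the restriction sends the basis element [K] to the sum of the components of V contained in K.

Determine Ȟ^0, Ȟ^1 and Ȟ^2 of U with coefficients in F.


nerve simplices:
  U12={x7,x23,x30} U13={x7,x24,x28} U14={x14,x25,x28} U15={x14,x22,x31} U16={x13,x19,x30,x31} U23={x4,x7,x17,x18} U24={x9,x33,x37,x38} U25={x17,x34,x37} U26={x30,x33,x39} U34={x11,x27,x28} U35={x16,x17,x35} U36={x27,x29,x35} U45={x2,x14,x37} U46={x12,x27,x33} U56={x8,x31,x35}
  U123={x7} U126={x30} U134={x28} U145={x14} U156={x31} U235={x17} U245={x37} U246={x33} U346={x27} U356={x35}
components per intersection:
  U1: {x1,x7,x13,x14,x15,x19,x22,x23,x24,x25,x28,x30,x31}
  U2: {x4,x5,x7,x9,x17,x18,x21,x23,x30,x33,x34,x37,x38,x39}
  U3: {x4,x7,x11,x16,x17,x18,x24,x27,x28,x29,x32,x35,x36}
  U4: {x2,x3,x9,x11,x12,x14,x25,x27,x28,x33,x37,x38}
  U5: {x2,x6,x8,x14,x16,x17,x20,x22,x31,x34,x35,x37}
  U6: {x8,x10,x12,x13,x19,x26,x27,x29,x30,x31,x33,x35,x39}
  U12: {x7,x23,x30}
  U13: {x7,x24,x28}
  U14: {x14,x25,x28}
  U15: {x14,x22,x31}
  U16: {x13,x19,x30,x31}
  U23: {x4,x7,x17,x18}
  U24: {x9,x33,x37,x38}
  U25: {x17,x34,x37}
  U26: {x30,x33,x39}
  U34: {x11,x27,x28}
  U35: {x16,x17,x35}
  U36: {x27,x29,x35}
  U45: {x2,x14,x37}
  U46: {x12,x27,x33}
  U56: {x8,x31,x35}
  U123: {x7}
  U126: {x30}
  U134: {x28}
  U145: {x14}
  U156: {x31}
  U235: {x17}
  U245: {x37}
  U246: {x33}
  U346: {x27}
  U356: {x35}
C dims 6,15,10; δ0: rk 5, SNF 1^5; δ1: rk 10, SNF 1^9·2
degree 0: 6−5−0 = 1 → Ȟ^0 ≅ Z
degree 1: 15−10−5 = 0 → Ȟ^1 ≅ 0
degree 2: 10−0−10 = 0 plus torsion [2] → Ȟ^2 ≅ Z/2

Ȟ^0 = Z,  Ȟ^1 = 0,  Ȟ^2 = Z/2


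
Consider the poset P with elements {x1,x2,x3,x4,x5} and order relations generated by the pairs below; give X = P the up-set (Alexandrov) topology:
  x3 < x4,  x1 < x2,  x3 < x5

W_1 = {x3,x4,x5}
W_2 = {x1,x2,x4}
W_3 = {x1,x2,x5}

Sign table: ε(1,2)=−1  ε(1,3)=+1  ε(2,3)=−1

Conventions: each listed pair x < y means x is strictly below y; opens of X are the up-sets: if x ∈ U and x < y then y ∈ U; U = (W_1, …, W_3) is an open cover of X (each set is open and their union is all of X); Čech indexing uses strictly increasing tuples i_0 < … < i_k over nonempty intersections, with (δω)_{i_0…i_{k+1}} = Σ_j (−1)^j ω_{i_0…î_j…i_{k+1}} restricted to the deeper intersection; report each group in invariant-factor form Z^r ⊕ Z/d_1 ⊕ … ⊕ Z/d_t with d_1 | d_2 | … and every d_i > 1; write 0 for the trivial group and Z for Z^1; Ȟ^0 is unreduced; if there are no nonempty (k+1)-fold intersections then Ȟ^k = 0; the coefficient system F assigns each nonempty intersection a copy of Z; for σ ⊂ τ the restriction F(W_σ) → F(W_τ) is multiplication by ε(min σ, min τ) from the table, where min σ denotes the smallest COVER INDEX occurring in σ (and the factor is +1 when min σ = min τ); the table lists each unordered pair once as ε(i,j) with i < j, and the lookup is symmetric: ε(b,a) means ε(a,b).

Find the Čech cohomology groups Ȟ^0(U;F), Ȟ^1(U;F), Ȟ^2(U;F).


nerve of the cover:
  W12={x4} W13={x5} W23={x1,x2}
C dims 3,3; δ0: rk 2, SNF 1^2
Ȟ^0 = (3 − 2) − 0 = 1, so Ȟ^0 ≅ Z
Ȟ^1 = (3 − 0) − 2 = 1, so Ȟ^1 ≅ Z
Ȟ^2 = (0 − 0) − 0 = 0, so Ȟ^2 ≅ 0

Ȟ^0 = Z,  Ȟ^1 = Z,  Ȟ^2 = 0


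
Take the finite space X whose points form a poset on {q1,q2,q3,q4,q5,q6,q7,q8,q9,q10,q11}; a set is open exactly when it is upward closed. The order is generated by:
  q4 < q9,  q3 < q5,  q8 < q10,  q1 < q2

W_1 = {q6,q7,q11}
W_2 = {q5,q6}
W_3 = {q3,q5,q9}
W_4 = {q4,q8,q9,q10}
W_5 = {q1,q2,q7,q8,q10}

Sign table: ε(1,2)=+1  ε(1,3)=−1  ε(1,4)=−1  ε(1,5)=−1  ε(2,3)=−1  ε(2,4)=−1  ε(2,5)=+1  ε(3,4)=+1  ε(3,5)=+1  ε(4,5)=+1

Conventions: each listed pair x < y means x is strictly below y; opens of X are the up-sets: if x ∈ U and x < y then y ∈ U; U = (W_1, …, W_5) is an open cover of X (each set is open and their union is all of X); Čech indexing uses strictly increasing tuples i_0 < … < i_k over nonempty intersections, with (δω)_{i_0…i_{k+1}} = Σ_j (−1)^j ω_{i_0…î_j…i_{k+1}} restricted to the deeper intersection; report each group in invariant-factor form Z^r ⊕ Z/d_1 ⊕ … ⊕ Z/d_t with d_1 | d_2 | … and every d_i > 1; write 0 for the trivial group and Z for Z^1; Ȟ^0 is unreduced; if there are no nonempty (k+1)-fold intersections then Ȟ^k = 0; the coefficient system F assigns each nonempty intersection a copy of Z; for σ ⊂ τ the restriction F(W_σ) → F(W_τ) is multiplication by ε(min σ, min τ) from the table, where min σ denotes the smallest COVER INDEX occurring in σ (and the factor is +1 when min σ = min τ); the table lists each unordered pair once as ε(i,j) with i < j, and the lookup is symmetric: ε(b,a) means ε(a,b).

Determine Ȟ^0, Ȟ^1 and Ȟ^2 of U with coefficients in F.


Ȟ^0 ≅ Z; Ȟ^1 ≅ Z; Ȟ^2 ≅ 0

nonempty intersections:
  W12={q6} W15={q7} W23={q5} W34={q9} W45={q8,q10}
C dims 5,5; δ0: rk 4, SNF 1^4
Ȟ^0: (5−4)−0=1 ⇒ Z
Ȟ^1: (5−0)−4=1 ⇒ Z
Ȟ^2: (0−0)−0=0 ⇒ 0


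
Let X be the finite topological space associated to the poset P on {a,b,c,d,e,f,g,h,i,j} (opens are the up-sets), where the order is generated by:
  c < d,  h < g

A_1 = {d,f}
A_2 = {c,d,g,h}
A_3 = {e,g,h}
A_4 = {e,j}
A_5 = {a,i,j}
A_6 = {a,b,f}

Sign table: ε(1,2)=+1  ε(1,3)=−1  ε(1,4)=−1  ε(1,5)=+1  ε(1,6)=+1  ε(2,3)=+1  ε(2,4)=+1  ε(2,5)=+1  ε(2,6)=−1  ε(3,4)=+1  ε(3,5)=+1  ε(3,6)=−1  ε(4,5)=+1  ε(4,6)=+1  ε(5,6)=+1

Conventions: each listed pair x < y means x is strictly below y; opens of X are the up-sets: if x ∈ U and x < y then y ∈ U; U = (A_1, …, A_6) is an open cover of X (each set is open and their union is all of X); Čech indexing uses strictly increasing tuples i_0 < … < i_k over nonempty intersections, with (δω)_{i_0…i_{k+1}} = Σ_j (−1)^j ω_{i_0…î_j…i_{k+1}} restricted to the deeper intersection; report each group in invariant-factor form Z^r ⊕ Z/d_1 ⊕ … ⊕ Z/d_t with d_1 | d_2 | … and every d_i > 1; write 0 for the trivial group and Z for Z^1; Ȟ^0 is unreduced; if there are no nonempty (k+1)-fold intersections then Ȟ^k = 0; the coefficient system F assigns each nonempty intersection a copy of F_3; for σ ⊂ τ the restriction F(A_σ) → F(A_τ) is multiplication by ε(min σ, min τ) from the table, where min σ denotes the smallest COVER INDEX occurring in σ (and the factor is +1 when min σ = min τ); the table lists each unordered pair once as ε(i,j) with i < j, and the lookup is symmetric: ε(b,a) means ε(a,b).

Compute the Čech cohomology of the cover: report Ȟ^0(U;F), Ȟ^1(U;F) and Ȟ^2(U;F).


cover nerve:
  A12={d} A16={f} A23={g,h} A34={e} A45={j} A56={a}
C dims 6,6; δ0: rk_F3 5
Ȟ^0: (6−5)−0=1 ⇒ Z/3
Ȟ^1: (6−0)−5=1 ⇒ Z/3
Ȟ^2: (0−0)−0=0 ⇒ 0

Ȟ^0 ≅ Z/3, Ȟ^1 ≅ Z/3 and Ȟ^2 ≅ 0


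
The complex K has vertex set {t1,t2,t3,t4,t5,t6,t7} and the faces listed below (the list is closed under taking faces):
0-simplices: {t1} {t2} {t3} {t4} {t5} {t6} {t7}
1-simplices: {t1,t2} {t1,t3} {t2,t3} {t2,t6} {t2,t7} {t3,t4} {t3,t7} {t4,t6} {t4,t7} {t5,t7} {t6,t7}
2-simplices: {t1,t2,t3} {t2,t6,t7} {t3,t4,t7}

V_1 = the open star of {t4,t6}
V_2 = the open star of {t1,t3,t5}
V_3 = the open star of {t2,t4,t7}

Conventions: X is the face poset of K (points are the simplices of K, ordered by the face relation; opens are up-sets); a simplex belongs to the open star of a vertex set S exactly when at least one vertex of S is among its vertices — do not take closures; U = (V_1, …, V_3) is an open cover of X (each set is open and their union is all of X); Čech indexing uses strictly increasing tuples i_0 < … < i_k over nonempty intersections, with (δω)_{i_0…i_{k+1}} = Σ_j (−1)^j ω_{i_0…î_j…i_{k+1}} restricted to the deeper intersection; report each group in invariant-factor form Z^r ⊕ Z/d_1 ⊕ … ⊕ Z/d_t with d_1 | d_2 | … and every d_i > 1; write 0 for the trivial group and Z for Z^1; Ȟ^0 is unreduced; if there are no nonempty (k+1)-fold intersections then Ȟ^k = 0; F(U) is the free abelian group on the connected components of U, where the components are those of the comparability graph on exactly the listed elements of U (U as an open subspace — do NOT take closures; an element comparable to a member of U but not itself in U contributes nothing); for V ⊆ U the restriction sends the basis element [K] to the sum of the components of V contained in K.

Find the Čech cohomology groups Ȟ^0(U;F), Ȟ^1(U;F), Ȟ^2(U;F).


Ȟ^0 = Z, Ȟ^1 = Z^2, Ȟ^2 = 0

nerve of the cover:
  V1={{t4},{t6},{t2,t6},{t3,t4},{t4,t6},{t4,t7},{t6,t7},{t2,t6,t7},{t3,t4,t7}} V2={{t1},{t3},{t5},{t1,t2},{t1,t3},{t2,t3},{t3,t4},{t3,t7},{t5,t7},{t1,t2,t3},{t3,t4,t7}} V3={{t2},{t4},{t7},{t1,t2},{t2,t3},{t2,t6},{t2,t7},{t3,t4},{t3,t7},{t4,t6},{t4,t7},{t5,t7},{t6,t7},{t1,t2,t3},{t2,t6,t7},{t3,t4,t7}}
  V12={{t3,t4},{t3,t4,t7}} V13={{t4},{t2,t6},{t3,t4},{t4,t6},{t4,t7},{t6,t7},{t2,t6,t7},{t3,t4,t7}} V23={{t1,t2},{t2,t3},{t3,t4},{t3,t7},{t5,t7},{t1,t2,t3},{t3,t4,t7}}
  V123={{t3,t4},{t3,t4,t7}}
components per intersection:
  V1: {{t4},{t6},{t2,t6},{t3,t4},{t4,t6},{t4,t7},{t6,t7},{t2,t6,t7},{t3,t4,t7}}
  V2: {{t1},{t3},{t1,t2},{t1,t3},{t2,t3},{t3,t4},{t3,t7},{t1,t2,t3},{t3,t4,t7}} {{t5},{t5,t7}}
  V3: {{t2},{t4},{t7},{t1,t2},{t2,t3},{t2,t6},{t2,t7},{t3,t4},{t3,t7},{t4,t6},{t4,t7},{t5,t7},{t6,t7},{t1,t2,t3},{t2,t6,t7},{t3,t4,t7}}
  V12: {{t3,t4},{t3,t4,t7}}
  V13: {{t4},{t3,t4},{t4,t6},{t4,t7},{t3,t4,t7}} {{t2,t6},{t6,t7},{t2,t6,t7}}
  V23: {{t1,t2},{t2,t3},{t1,t2,t3}} {{t3,t4},{t3,t7},{t3,t4,t7}} {{t5,t7}}
  V123: {{t3,t4},{t3,t4,t7}}
C dims 4,6,1; δ0: rk 3, SNF 1^3; δ1: rk 1, SNF 1^1
Ȟ^0 = (4 − 3) − 0 = 1, so Ȟ^0 ≅ Z
Ȟ^1 = (6 − 1) − 3 = 2, so Ȟ^1 ≅ Z^2
Ȟ^2 = (1 − 0) − 1 = 0, so Ȟ^2 ≅ 0


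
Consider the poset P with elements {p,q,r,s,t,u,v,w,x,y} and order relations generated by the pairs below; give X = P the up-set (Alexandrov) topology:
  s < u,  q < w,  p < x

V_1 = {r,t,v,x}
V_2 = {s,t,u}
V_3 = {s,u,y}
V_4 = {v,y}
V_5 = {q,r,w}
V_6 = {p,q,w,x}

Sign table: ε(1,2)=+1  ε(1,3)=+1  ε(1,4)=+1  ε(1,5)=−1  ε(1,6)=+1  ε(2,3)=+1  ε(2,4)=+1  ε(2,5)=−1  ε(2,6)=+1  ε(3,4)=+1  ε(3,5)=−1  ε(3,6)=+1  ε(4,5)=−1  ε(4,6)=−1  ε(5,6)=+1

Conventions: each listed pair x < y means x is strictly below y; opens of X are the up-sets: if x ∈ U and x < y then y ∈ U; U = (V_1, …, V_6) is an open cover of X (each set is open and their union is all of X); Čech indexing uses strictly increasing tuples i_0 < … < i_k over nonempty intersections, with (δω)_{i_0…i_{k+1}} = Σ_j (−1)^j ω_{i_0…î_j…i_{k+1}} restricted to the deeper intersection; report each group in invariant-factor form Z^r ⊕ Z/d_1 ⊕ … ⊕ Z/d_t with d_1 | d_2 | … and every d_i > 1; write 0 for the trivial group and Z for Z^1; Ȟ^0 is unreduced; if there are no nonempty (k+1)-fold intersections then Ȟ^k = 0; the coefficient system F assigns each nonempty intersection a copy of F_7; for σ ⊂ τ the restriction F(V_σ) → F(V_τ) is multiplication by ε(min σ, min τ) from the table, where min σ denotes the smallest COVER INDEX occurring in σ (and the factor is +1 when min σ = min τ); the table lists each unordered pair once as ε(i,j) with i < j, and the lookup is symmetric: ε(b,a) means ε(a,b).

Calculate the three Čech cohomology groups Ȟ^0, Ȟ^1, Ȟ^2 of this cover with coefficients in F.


Ȟ^0 ≅ 0; Ȟ^1 ≅ Z/7; Ȟ^2 ≅ 0

nonempty intersections:
  V12={t} V14={v} V15={r} V16={x} V23={s,u} V34={y} V56={q,w}
C dims 6,7; δ0: rk_F7 6
Ȟ^0: (6−6)−0=0 ⇒ 0
Ȟ^1: (7−0)−6=1 ⇒ Z/7
Ȟ^2: (0−0)−0=0 ⇒ 0


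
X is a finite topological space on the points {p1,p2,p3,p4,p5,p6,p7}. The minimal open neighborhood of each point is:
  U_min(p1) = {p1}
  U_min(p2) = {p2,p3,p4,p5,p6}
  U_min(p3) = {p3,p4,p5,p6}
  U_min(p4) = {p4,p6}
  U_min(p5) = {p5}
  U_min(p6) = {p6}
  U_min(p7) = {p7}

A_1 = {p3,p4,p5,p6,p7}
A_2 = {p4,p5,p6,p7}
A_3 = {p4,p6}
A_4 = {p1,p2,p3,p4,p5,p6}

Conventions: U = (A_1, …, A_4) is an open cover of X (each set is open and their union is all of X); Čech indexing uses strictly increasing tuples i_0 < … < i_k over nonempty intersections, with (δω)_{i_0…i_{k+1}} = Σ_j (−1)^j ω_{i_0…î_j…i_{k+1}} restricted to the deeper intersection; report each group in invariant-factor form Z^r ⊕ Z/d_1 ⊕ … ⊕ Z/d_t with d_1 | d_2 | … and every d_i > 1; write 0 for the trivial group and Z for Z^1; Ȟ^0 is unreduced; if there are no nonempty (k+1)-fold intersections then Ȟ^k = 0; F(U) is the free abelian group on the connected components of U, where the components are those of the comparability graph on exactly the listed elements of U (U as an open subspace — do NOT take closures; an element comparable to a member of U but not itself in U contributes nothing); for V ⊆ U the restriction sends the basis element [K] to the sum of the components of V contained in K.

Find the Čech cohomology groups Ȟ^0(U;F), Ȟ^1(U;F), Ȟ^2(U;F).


intersection data:
  A12={p4,p5,p6,p7} A13={p4,p6} A14={p3,p4,p5,p6} A23={p4,p6} A24={p4,p5,p6} A34={p4,p6}
  A123={p4,p6} A124={p4,p5,p6} A134={p4,p6} A234={p4,p6}
  A1234={p4,p6}
components per intersection:
  A1: {p3,p4,p5,p6} {p7}
  A2: {p4,p6} {p5} {p7}
  A3: {p4,p6}
  A4: {p1} {p2,p3,p4,p5,p6}
  A12: {p4,p6} {p5} {p7}
  A13: {p4,p6}
  A14: {p3,p4,p5,p6}
  A23: {p4,p6}
  A24: {p4,p6} {p5}
  A34: {p4,p6}
  A123: {p4,p6}
  A124: {p4,p6} {p5}
  A134: {p4,p6}
  A234: {p4,p6}
  A1234: {p4,p6}
C dims 8,9,5,1; δ0: rk 5, SNF 1^5; δ1: rk 4, SNF 1^4; δ2: rk 1, SNF 1^1
Ȟ^0 = (8 − 5) − 0 = 3, so Ȟ^0 ≅ Z^3
Ȟ^1 = (9 − 4) − 5 = 0, so Ȟ^1 ≅ 0
Ȟ^2 = (5 − 1) − 4 = 0, so Ȟ^2 ≅ 0

Ȟ^0 = Z^3; Ȟ^1 = 0; Ȟ^2 = 0


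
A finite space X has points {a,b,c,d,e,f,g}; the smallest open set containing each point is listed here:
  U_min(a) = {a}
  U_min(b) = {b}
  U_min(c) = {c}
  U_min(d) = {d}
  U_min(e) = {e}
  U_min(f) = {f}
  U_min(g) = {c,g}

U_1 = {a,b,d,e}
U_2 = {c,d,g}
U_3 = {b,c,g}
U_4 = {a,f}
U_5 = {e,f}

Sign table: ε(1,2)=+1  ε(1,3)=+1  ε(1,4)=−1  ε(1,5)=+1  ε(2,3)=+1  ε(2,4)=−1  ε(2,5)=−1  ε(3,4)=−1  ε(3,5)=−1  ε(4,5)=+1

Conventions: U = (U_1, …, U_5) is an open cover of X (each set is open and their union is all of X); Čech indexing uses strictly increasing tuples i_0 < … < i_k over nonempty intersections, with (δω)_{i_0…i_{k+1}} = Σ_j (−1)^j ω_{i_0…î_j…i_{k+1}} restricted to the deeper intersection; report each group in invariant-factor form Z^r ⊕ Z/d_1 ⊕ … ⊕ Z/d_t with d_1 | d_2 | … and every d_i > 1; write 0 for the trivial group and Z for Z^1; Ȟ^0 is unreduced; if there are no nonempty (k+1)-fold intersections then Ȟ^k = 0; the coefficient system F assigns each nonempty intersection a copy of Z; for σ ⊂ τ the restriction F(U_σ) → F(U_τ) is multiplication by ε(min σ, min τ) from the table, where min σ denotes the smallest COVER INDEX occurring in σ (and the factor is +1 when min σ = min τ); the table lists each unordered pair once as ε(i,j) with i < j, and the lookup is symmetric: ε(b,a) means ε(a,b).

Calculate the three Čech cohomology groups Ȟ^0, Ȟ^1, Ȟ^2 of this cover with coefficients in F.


Ȟ^0 = 0; Ȟ^1 = Z ⊕ Z/2; Ȟ^2 = 0

nerve of the cover:
  U12={d} U13={b} U14={a} U15={e} U23={c,g} U45={f}
C dims 5,6; δ0: rk 5, SNF 1^4·2
Ȟ^0 = (5 − 5) − 0 = 0, so Ȟ^0 ≅ 0
Ȟ^1 = (6 − 0) − 5 = 1 plus torsion [2], so Ȟ^1 ≅ Z ⊕ Z/2
Ȟ^2 = (0 − 0) − 0 = 0, so Ȟ^2 ≅ 0


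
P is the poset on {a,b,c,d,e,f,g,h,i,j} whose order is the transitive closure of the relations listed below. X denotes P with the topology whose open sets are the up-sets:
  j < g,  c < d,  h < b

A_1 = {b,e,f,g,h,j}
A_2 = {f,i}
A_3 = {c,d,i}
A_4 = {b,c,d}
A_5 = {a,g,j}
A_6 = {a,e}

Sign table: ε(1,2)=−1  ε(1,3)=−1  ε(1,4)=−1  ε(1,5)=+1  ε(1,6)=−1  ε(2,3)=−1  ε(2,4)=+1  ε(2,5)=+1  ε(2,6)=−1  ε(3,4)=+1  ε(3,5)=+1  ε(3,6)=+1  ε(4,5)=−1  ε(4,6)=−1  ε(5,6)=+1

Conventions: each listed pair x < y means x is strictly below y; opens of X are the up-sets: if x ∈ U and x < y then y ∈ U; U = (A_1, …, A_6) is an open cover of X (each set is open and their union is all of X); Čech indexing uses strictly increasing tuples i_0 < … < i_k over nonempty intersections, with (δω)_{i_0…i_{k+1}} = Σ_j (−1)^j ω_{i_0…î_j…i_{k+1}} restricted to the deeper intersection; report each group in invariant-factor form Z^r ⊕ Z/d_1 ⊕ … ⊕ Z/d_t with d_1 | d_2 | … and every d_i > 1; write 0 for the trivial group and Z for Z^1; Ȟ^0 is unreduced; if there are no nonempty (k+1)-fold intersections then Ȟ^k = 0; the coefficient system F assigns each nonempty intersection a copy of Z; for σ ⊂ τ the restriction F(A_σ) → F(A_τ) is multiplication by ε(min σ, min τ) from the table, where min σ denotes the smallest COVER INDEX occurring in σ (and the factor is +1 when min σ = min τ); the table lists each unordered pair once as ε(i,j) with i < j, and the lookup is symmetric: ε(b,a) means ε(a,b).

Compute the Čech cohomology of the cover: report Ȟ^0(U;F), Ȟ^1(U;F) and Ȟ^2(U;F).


nonempty intersections:
  A12={f} A14={b} A15={g,j} A16={e} A23={i} A34={c,d} A56={a}
C dims 6,7; δ0: rk 6, SNF 1^5·2
Ȟ^0: (6−6)−0=0 ⇒ 0
Ȟ^1: (7−0)−6=1 plus torsion [2] ⇒ Z ⊕ Z/2
Ȟ^2: (0−0)−0=0 ⇒ 0

Ȟ^0 ≅ 0; Ȟ^1 ≅ Z ⊕ Z/2; Ȟ^2 ≅ 0


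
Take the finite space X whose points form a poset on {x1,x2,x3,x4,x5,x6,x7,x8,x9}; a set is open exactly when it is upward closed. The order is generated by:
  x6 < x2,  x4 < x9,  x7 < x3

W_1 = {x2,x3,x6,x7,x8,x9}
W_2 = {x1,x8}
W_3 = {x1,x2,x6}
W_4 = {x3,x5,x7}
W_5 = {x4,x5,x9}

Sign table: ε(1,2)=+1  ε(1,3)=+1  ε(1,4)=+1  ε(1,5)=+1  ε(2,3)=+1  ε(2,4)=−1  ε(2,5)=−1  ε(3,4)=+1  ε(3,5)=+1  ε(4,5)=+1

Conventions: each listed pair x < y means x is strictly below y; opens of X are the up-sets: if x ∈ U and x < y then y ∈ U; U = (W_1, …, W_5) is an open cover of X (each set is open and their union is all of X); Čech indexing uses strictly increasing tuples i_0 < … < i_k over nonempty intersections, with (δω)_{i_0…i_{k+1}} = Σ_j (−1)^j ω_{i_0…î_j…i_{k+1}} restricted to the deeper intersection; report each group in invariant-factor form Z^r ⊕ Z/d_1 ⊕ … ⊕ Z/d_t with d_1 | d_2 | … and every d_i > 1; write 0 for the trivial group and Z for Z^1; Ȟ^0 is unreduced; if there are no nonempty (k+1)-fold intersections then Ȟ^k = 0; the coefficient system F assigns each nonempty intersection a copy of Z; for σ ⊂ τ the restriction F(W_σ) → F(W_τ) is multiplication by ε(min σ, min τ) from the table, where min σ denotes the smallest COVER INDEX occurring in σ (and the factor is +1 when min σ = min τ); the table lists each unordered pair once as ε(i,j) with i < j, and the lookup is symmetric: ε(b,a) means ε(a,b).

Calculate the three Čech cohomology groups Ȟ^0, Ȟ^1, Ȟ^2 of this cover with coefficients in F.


Ȟ^0(U;F) ≅ Z; Ȟ^1(U;F) ≅ Z^2; Ȟ^2(U;F) ≅ 0

nonempty intersections:
  W12={x8} W13={x2,x6} W14={x3,x7} W15={x9} W23={x1} W45={x5}
C dims 5,6; δ0: rk 4, SNF 1^4
Ȟ^0: (5−4)−0=1 ⇒ Z
Ȟ^1: (6−0)−4=2 ⇒ Z^2
Ȟ^2: (0−0)−0=0 ⇒ 0


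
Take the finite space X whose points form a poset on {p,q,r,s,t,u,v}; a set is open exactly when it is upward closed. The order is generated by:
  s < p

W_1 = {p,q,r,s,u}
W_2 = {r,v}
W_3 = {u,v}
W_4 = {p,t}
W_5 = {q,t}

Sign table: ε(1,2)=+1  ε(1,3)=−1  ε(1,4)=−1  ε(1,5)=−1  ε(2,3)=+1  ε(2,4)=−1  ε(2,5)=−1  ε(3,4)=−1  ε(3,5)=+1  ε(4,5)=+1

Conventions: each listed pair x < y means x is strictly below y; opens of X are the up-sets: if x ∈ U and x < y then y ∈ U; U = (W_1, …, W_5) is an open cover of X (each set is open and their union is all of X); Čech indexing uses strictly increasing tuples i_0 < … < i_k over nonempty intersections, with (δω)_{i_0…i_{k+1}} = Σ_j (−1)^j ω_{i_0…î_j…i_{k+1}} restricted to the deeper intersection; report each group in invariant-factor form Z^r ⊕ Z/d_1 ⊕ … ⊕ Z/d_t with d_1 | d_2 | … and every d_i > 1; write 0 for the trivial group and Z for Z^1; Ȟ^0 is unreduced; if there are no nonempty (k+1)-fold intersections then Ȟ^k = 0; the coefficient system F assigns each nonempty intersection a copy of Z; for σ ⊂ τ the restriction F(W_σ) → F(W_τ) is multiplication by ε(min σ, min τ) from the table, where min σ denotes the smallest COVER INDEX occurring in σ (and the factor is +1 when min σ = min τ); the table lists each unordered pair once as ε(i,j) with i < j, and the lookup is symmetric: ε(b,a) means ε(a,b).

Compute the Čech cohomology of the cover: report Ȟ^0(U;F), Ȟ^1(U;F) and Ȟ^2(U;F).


Ȟ^0 = 0, Ȟ^1 = Z ⊕ Z/2, Ȟ^2 = 0

intersection data:
  W12={r} W13={u} W14={p} W15={q} W23={v} W45={t}
C dims 5,6; δ0: rk 5, SNF 1^4·2
Ȟ^0 = (5 − 5) − 0 = 0, so Ȟ^0 ≅ 0
Ȟ^1 = (6 − 0) − 5 = 1 plus torsion [2], so Ȟ^1 ≅ Z ⊕ Z/2
Ȟ^2 = (0 − 0) − 0 = 0, so Ȟ^2 ≅ 0


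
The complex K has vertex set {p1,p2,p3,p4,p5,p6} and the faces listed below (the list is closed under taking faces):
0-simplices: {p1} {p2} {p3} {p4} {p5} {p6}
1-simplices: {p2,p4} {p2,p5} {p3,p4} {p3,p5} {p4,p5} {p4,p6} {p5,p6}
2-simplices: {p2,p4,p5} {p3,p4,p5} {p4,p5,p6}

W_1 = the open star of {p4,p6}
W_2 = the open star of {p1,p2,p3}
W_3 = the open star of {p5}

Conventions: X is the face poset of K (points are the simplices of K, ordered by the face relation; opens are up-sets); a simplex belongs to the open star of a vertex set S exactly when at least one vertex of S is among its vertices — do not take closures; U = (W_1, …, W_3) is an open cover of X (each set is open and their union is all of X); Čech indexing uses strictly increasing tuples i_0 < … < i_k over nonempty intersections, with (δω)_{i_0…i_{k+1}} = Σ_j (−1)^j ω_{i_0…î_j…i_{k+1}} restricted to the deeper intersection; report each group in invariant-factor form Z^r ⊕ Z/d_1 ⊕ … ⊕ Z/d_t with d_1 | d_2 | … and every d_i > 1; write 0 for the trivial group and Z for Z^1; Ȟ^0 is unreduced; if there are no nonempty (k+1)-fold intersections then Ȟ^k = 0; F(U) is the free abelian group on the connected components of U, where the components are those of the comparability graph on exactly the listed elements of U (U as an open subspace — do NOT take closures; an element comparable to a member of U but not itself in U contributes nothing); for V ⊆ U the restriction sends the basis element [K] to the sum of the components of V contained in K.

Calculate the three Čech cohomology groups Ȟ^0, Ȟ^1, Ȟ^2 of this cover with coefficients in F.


Ȟ^0(U;F) ≅ Z^2,  Ȟ^1(U;F) ≅ 0,  Ȟ^2(U;F) ≅ 0

nerve of the cover:
  W1={{p4},{p6},{p2,p4},{p3,p4},{p4,p5},{p4,p6},{p5,p6},{p2,p4,p5},{p3,p4,p5},{p4,p5,p6}} W2={{p1},{p2},{p3},{p2,p4},{p2,p5},{p3,p4},{p3,p5},{p2,p4,p5},{p3,p4,p5}} W3={{p5},{p2,p5},{p3,p5},{p4,p5},{p5,p6},{p2,p4,p5},{p3,p4,p5},{p4,p5,p6}}
  W12={{p2,p4},{p3,p4},{p2,p4,p5},{p3,p4,p5}} W13={{p4,p5},{p5,p6},{p2,p4,p5},{p3,p4,p5},{p4,p5,p6}} W23={{p2,p5},{p3,p5},{p2,p4,p5},{p3,p4,p5}}
  W123={{p2,p4,p5},{p3,p4,p5}}
components per intersection:
  W1: {{p4},{p6},{p2,p4},{p3,p4},{p4,p5},{p4,p6},{p5,p6},{p2,p4,p5},{p3,p4,p5},{p4,p5,p6}}
  W2: {{p1}} {{p2},{p2,p4},{p2,p5},{p2,p4,p5}} {{p3},{p3,p4},{p3,p5},{p3,p4,p5}}
  W3: {{p5},{p2,p5},{p3,p5},{p4,p5},{p5,p6},{p2,p4,p5},{p3,p4,p5},{p4,p5,p6}}
  W12: {{p2,p4},{p2,p4,p5}} {{p3,p4},{p3,p4,p5}}
  W13: {{p4,p5},{p5,p6},{p2,p4,p5},{p3,p4,p5},{p4,p5,p6}}
  W23: {{p2,p5},{p2,p4,p5}} {{p3,p5},{p3,p4,p5}}
  W123: {{p2,p4,p5}} {{p3,p4,p5}}
C dims 5,5,2; δ0: rk 3, SNF 1^3; δ1: rk 2, SNF 1^2
Ȟ^0 = (5 − 3) − 0 = 2, so Ȟ^0 ≅ Z^2
Ȟ^1 = (5 − 2) − 3 = 0, so Ȟ^1 ≅ 0
Ȟ^2 = (2 − 0) − 2 = 0, so Ȟ^2 ≅ 0


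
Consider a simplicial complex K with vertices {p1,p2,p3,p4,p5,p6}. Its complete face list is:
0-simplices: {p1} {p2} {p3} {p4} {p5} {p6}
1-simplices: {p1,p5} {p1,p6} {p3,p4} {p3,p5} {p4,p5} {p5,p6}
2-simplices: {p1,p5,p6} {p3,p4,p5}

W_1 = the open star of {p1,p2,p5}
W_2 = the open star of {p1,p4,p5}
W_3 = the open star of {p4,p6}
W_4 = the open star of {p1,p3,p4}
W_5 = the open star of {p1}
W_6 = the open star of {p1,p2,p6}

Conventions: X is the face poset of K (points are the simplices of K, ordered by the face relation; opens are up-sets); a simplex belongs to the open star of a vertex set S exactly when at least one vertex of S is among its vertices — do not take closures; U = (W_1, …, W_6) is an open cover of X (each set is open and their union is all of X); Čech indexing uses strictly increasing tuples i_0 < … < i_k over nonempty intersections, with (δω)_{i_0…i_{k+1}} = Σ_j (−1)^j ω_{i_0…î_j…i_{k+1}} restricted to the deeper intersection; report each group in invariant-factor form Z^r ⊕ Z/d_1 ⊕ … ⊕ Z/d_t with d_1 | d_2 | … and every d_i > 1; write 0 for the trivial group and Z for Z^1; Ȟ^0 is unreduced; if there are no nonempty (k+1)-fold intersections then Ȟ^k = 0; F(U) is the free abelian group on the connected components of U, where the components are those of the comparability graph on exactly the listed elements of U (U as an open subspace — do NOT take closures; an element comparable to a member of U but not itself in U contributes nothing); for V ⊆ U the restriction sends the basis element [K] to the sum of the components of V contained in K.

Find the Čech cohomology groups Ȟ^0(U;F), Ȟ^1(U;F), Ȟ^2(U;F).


nonempty overlaps:
  W1={{p1},{p2},{p5},{p1,p5},{p1,p6},{p3,p5},{p4,p5},{p5,p6},{p1,p5,p6},{p3,p4,p5}} W2={{p1},{p4},{p5},{p1,p5},{p1,p6},{p3,p4},{p3,p5},{p4,p5},{p5,p6},{p1,p5,p6},{p3,p4,p5}} W3={{p4},{p6},{p1,p6},{p3,p4},{p4,p5},{p5,p6},{p1,p5,p6},{p3,p4,p5}} W4={{p1},{p3},{p4},{p1,p5},{p1,p6},{p3,p4},{p3,p5},{p4,p5},{p1,p5,p6},{p3,p4,p5}} W5={{p1},{p1,p5},{p1,p6},{p1,p5,p6}} W6={{p1},{p2},{p6},{p1,p5},{p1,p6},{p5,p6},{p1,p5,p6}}
  W12={{p1},{p5},{p1,p5},{p1,p6},{p3,p5},{p4,p5},{p5,p6},{p1,p5,p6},{p3,p4,p5}} W13={{p1,p6},{p4,p5},{p5,p6},{p1,p5,p6},{p3,p4,p5}} W14={{p1},{p1,p5},{p1,p6},{p3,p5},{p4,p5},{p1,p5,p6},{p3,p4,p5}} W15={{p1},{p1,p5},{p1,p6},{p1,p5,p6}} W16={{p1},{p2},{p1,p5},{p1,p6},{p5,p6},{p1,p5,p6}} W23={{p4},{p1,p6},{p3,p4},{p4,p5},{p5,p6},{p1,p5,p6},{p3,p4,p5}} W24={{p1},{p4},{p1,p5},{p1,p6},{p3,p4},{p3,p5},{p4,p5},{p1,p5,p6},{p3,p4,p5}} W25={{p1},{p1,p5},{p1,p6},{p1,p5,p6}} W26={{p1},{p1,p5},{p1,p6},{p5,p6},{p1,p5,p6}} W34={{p4},{p1,p6},{p3,p4},{p4,p5},{p1,p5,p6},{p3,p4,p5}} W35={{p1,p6},{p1,p5,p6}} W36={{p6},{p1,p6},{p5,p6},{p1,p5,p6}} W45={{p1},{p1,p5},{p1,p6},{p1,p5,p6}} W46={{p1},{p1,p5},{p1,p6},{p1,p5,p6}} W56={{p1},{p1,p5},{p1,p6},{p1,p5,p6}}
  W123={{p1,p6},{p4,p5},{p5,p6},{p1,p5,p6},{p3,p4,p5}} W124={{p1},{p1,p5},{p1,p6},{p3,p5},{p4,p5},{p1,p5,p6},{p3,p4,p5}} W125={{p1},{p1,p5},{p1,p6},{p1,p5,p6}} W126={{p1},{p1,p5},{p1,p6},{p5,p6},{p1,p5,p6}} W134={{p1,p6},{p4,p5},{p1,p5,p6},{p3,p4,p5}} W135={{p1,p6},{p1,p5,p6}} W136={{p1,p6},{p5,p6},{p1,p5,p6}} W145={{p1},{p1,p5},{p1,p6},{p1,p5,p6}} W146={{p1},{p1,p5},{p1,p6},{p1,p5,p6}} W156={{p1},{p1,p5},{p1,p6},{p1,p5,p6}} W234={{p4},{p1,p6},{p3,p4},{p4,p5},{p1,p5,p6},{p3,p4,p5}} W235={{p1,p6},{p1,p5,p6}} W236={{p1,p6},{p5,p6},{p1,p5,p6}} W245={{p1},{p1,p5},{p1,p6},{p1,p5,p6}} W246={{p1},{p1,p5},{p1,p6},{p1,p5,p6}} W256={{p1},{p1,p5},{p1,p6},{p1,p5,p6}} W345={{p1,p6},{p1,p5,p6}} W346={{p1,p6},{p1,p5,p6}} W356={{p1,p6},{p1,p5,p6}} W456={{p1},{p1,p5},{p1,p6},{p1,p5,p6}}
  W1234={{p1,p6},{p4,p5},{p1,p5,p6},{p3,p4,p5}} W1235={{p1,p6},{p1,p5,p6}} W1236={{p1,p6},{p5,p6},{p1,p5,p6}} W1245={{p1},{p1,p5},{p1,p6},{p1,p5,p6}} W1246={{p1},{p1,p5},{p1,p6},{p1,p5,p6}} W1256={{p1},{p1,p5},{p1,p6},{p1,p5,p6}} W1345={{p1,p6},{p1,p5,p6}} W1346={{p1,p6},{p1,p5,p6}} W1356={{p1,p6},{p1,p5,p6}} W1456={{p1},{p1,p5},{p1,p6},{p1,p5,p6}} W2345={{p1,p6},{p1,p5,p6}} W2346={{p1,p6},{p1,p5,p6}} W2356={{p1,p6},{p1,p5,p6}} W2456={{p1},{p1,p5},{p1,p6},{p1,p5,p6}} W3456={{p1,p6},{p1,p5,p6}}
  W12345={{p1,p6},{p1,p5,p6}} W12346={{p1,p6},{p1,p5,p6}} W12356={{p1,p6},{p1,p5,p6}} W12456={{p1},{p1,p5},{p1,p6},{p1,p5,p6}} W13456={{p1,p6},{p1,p5,p6}} W23456={{p1,p6},{p1,p5,p6}}
  W123456={{p1,p6},{p1,p5,p6}}
components per intersection:
  W1: {{p1},{p5},{p1,p5},{p1,p6},{p3,p5},{p4,p5},{p5,p6},{p1,p5,p6},{p3,p4,p5}} {{p2}}
  W2: {{p1},{p4},{p5},{p1,p5},{p1,p6},{p3,p4},{p3,p5},{p4,p5},{p5,p6},{p1,p5,p6},{p3,p4,p5}}
  W3: {{p4},{p3,p4},{p4,p5},{p3,p4,p5}} {{p6},{p1,p6},{p5,p6},{p1,p5,p6}}
  W4: {{p1},{p1,p5},{p1,p6},{p1,p5,p6}} {{p3},{p4},{p3,p4},{p3,p5},{p4,p5},{p3,p4,p5}}
  W5: {{p1},{p1,p5},{p1,p6},{p1,p5,p6}}
  W6: {{p1},{p6},{p1,p5},{p1,p6},{p5,p6},{p1,p5,p6}} {{p2}}
  W12: {{p1},{p5},{p1,p5},{p1,p6},{p3,p5},{p4,p5},{p5,p6},{p1,p5,p6},{p3,p4,p5}}
  W13: {{p1,p6},{p5,p6},{p1,p5,p6}} {{p4,p5},{p3,p4,p5}}
  W14: {{p1},{p1,p5},{p1,p6},{p1,p5,p6}} {{p3,p5},{p4,p5},{p3,p4,p5}}
  W15: {{p1},{p1,p5},{p1,p6},{p1,p5,p6}}
  W16: {{p1},{p1,p5},{p1,p6},{p5,p6},{p1,p5,p6}} {{p2}}
  W23: {{p4},{p3,p4},{p4,p5},{p3,p4,p5}} {{p1,p6},{p5,p6},{p1,p5,p6}}
  W24: {{p1},{p1,p5},{p1,p6},{p1,p5,p6}} {{p4},{p3,p4},{p3,p5},{p4,p5},{p3,p4,p5}}
  W25: {{p1},{p1,p5},{p1,p6},{p1,p5,p6}}
  W26: {{p1},{p1,p5},{p1,p6},{p5,p6},{p1,p5,p6}}
  W34: {{p4},{p3,p4},{p4,p5},{p3,p4,p5}} {{p1,p6},{p1,p5,p6}}
  W35: {{p1,p6},{p1,p5,p6}}
  W36: {{p6},{p1,p6},{p5,p6},{p1,p5,p6}}
  W45: {{p1},{p1,p5},{p1,p6},{p1,p5,p6}}
  W46: {{p1},{p1,p5},{p1,p6},{p1,p5,p6}}
  W56: {{p1},{p1,p5},{p1,p6},{p1,p5,p6}}
  W123: {{p1,p6},{p5,p6},{p1,p5,p6}} {{p4,p5},{p3,p4,p5}}
  W124: {{p1},{p1,p5},{p1,p6},{p1,p5,p6}} {{p3,p5},{p4,p5},{p3,p4,p5}}
  W125: {{p1},{p1,p5},{p1,p6},{p1,p5,p6}}
  W126: {{p1},{p1,p5},{p1,p6},{p5,p6},{p1,p5,p6}}
  W134: {{p1,p6},{p1,p5,p6}} {{p4,p5},{p3,p4,p5}}
  W135: {{p1,p6},{p1,p5,p6}}
  W136: {{p1,p6},{p5,p6},{p1,p5,p6}}
  W145: {{p1},{p1,p5},{p1,p6},{p1,p5,p6}}
  W146: {{p1},{p1,p5},{p1,p6},{p1,p5,p6}}
  W156: {{p1},{p1,p5},{p1,p6},{p1,p5,p6}}
  W234: {{p4},{p3,p4},{p4,p5},{p3,p4,p5}} {{p1,p6},{p1,p5,p6}}
  W235: {{p1,p6},{p1,p5,p6}}
  W236: {{p1,p6},{p5,p6},{p1,p5,p6}}
  W245: {{p1},{p1,p5},{p1,p6},{p1,p5,p6}}
  W246: {{p1},{p1,p5},{p1,p6},{p1,p5,p6}}
  W256: {{p1},{p1,p5},{p1,p6},{p1,p5,p6}}
  W345: {{p1,p6},{p1,p5,p6}}
  W346: {{p1,p6},{p1,p5,p6}}
  W356: {{p1,p6},{p1,p5,p6}}
  W456: {{p1},{p1,p5},{p1,p6},{p1,p5,p6}}
  W1234: {{p1,p6},{p1,p5,p6}} {{p4,p5},{p3,p4,p5}}
  W1235: {{p1,p6},{p1,p5,p6}}
  W1236: {{p1,p6},{p5,p6},{p1,p5,p6}}
  W1245: {{p1},{p1,p5},{p1,p6},{p1,p5,p6}}
  W1246: {{p1},{p1,p5},{p1,p6},{p1,p5,p6}}
  W1256: {{p1},{p1,p5},{p1,p6},{p1,p5,p6}}
  W1345: {{p1,p6},{p1,p5,p6}}
  W1346: {{p1,p6},{p1,p5,p6}}
  W1356: {{p1,p6},{p1,p5,p6}}
  W1456: {{p1},{p1,p5},{p1,p6},{p1,p5,p6}}
  W2345: {{p1,p6},{p1,p5,p6}}
  W2346: {{p1,p6},{p1,p5,p6}}
  W2356: {{p1,p6},{p1,p5,p6}}
  W2456: {{p1},{p1,p5},{p1,p6},{p1,p5,p6}}
  W3456: {{p1,p6},{p1,p5,p6}}
  W12345: {{p1,p6},{p1,p5,p6}}
  W12346: {{p1,p6},{p1,p5,p6}}
  W12356: {{p1,p6},{p1,p5,p6}}
  W12456: {{p1},{p1,p5},{p1,p6},{p1,p5,p6}}
  W13456: {{p1,p6},{p1,p5,p6}}
  W23456: {{p1,p6},{p1,p5,p6}}
  W123456: {{p1,p6},{p1,p5,p6}}
C dims 10,21,24,16; δ0: rk 8, SNF 1^8; δ1: rk 13, SNF 1^13; δ2: rk 11, SNF 1^11
degree 0: 10−8−0 = 2 → Ȟ^0 ≅ Z^2
degree 1: 21−13−8 = 0 → Ȟ^1 ≅ 0
degree 2: 24−11−13 = 0 → Ȟ^2 ≅ 0

Ȟ^0 ≅ Z^2,  Ȟ^1 ≅ 0,  Ȟ^2 ≅ 0
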